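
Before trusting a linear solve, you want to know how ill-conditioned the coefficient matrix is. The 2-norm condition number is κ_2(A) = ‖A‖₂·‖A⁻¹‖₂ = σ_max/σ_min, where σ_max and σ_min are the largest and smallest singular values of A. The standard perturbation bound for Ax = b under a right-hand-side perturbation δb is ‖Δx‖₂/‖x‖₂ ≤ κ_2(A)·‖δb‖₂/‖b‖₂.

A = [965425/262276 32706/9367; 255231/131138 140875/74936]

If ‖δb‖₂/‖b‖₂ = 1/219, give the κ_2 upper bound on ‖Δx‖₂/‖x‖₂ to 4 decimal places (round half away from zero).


AᵀA = [4126702021/238023184 561440925/34003312; 561440925/34003312 305555161/19430464]; tr = 37430453/1132096, det = 279841/18113536
char-poly roots: 529/16 and 529/1132096
so κ_2 = √((529/16) / (529/1132096)) = 266.0000
κ_2(A)·‖δb‖/‖b‖ = 1.2146

1.2146


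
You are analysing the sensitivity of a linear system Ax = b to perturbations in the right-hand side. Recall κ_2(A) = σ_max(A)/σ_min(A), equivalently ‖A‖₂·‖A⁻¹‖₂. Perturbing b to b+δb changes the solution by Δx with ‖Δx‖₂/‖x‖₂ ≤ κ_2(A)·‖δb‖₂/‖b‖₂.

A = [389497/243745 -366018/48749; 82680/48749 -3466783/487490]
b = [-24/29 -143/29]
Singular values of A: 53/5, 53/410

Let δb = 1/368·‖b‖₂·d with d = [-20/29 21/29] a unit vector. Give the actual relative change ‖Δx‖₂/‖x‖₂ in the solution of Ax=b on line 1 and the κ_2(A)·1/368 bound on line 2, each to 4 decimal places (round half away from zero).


σ_max = 53/5, σ_min = 53/410
condition number: (53/5) ÷ (53/410) = 82.0000
worst-case relative error ≤ 82.0000 × 1/368 = 0.2228
solve Ax = b  →  x = [-22.7243 -4.7262]
2-norm of b is 5.0000; of x, 23.2106
δb = ε·‖b‖·d = [-0.0094 0.0098]; solving A·Δx = δb gives ‖Δx‖ = 0.1051
dividing the unrounded norms, ‖Δx‖/‖x‖ = 0.0045
realised/bound (from unrounded values) ≈ 0.0203

0.0045
0.2228


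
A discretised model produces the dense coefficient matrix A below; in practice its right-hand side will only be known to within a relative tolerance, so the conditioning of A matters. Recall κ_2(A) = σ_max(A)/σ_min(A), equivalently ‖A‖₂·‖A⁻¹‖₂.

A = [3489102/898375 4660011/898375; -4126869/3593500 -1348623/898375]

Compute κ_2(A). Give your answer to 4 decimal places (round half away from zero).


359.3500

M = AᵀA = [338899795209/20661187600 112964168403/5165296900; 112964168403/5165296900 37655178426/1291324225]. tr(M)=37655306001/826447504, det(M)=13286025/826447504
solving λ² − 37655306001/826447504·λ + 13286025/826447504 = 0 gives λ = 729/16, 18225/51652969
σ_max=√(729/16)=(27/4), σ_min=√(18225/51652969)=(135/7187) → κ = 359.3500


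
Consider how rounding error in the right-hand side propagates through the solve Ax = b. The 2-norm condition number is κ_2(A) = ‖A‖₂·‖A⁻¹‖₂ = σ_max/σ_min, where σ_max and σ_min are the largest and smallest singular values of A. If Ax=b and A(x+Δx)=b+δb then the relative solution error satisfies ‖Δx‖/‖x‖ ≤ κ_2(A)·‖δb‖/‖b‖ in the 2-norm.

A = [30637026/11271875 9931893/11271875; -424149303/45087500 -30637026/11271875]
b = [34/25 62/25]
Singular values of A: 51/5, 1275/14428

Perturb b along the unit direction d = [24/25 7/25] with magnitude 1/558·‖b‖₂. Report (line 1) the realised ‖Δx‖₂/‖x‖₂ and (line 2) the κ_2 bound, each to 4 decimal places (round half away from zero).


0.0025
0.2069

largest singular value 51/5, smallest 1275/14428
κ = σ_max/σ_min = (51/5)/(1275/14428) = 115.4240
worst-case relative error ≤ 115.4240 × 1/558 = 0.2069
solve Ax = b  →  x = [-6.5252 21.6720]
‖b‖₂ = 2.8284 and ‖x‖₂ = 22.6330
Δx = A⁻¹·δb where δb = 1/558·2.8284·d; ‖Δx‖ = 0.0574
dividing the unrounded norms, ‖Δx‖/‖x‖ = 0.0025
so the bound overstates the realised error by a factor of ≈ 81.6202 (computed from the unrounded values)


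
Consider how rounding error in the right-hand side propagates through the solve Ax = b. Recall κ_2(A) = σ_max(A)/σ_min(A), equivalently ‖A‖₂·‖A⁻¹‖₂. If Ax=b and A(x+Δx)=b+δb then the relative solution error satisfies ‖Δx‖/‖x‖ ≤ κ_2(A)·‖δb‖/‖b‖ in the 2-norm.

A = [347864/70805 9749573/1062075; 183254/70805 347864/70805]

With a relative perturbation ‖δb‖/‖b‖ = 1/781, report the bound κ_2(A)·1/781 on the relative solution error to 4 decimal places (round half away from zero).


AᵀA = [534918308/17347225 15044074408/260208375; 15044074408/260208375 423118616761/3903125625]; tr = 1880537149/13505625, det = 48469444/337640625
char-poly roots: 3481/25 and 13924/13505625
so κ_2 = √((3481/25) / (13924/13505625)) = 367.5000
worst-case relative error ≤ 367.5000 × 1/781 = 0.4706

0.4706


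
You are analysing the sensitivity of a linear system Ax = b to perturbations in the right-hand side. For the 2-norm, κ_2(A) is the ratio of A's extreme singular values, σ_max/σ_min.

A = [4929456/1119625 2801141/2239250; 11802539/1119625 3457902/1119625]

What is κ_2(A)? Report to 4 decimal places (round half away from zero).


344.5000

M = AᵀA = [968044161553/7417515625 282343632354/7417515625; 282343632354/7417515625 329436306913/29670062500]. tr(M)=268903229/1898884, det(M)=200533921/1186802500
eigenvalues of AᵀA: λ = (tr ± √(tr²−4·det))/2 = 14161/100, 14161/11868025
κ = σ_max/σ_min = (119/10)/(119/3445) = 344.5000


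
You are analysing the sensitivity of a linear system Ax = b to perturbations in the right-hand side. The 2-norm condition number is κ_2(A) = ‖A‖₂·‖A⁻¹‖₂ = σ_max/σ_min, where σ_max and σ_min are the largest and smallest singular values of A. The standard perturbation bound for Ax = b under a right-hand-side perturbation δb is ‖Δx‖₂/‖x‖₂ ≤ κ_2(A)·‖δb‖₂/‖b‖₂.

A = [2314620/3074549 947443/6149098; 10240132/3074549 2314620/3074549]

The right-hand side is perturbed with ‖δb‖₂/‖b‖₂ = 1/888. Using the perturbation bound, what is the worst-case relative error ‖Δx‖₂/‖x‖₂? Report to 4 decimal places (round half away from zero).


form AᵀA = [65566787104/5623350121 14752230570/5623350121; 14752230570/5623350121 13282279129/22493400484] with trace 163919945/13380964 and determinant 9604/3345241
eigenvalues of AᵀA: λ = (tr ± √(tr²−4·det))/2 = 49/4, 784/3345241
κ = σ_max/σ_min = (7/2)/(28/1829) = 228.6250
bound on ‖Δx‖/‖x‖: κ·ε = 228.6250·1/888 = 0.2575

0.2575


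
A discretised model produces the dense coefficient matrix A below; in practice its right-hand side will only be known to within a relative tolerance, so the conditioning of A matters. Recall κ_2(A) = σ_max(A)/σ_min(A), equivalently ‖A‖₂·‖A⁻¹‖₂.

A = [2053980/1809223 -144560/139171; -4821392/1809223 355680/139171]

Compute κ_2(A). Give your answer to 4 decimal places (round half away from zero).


119.9750

form AᵀA = [162512749456/19368567241 -154753542720/19368567241; -154753542720/19368567241 147405856000/19368567241] with trace 368512016/23030401 and determinant 409600/23030401
eigenvalues of AᵀA: λ = (tr ± √(tr²−4·det))/2 = 16, 25600/23030401
so κ_2 = √(16 / (25600/23030401)) = 119.9750


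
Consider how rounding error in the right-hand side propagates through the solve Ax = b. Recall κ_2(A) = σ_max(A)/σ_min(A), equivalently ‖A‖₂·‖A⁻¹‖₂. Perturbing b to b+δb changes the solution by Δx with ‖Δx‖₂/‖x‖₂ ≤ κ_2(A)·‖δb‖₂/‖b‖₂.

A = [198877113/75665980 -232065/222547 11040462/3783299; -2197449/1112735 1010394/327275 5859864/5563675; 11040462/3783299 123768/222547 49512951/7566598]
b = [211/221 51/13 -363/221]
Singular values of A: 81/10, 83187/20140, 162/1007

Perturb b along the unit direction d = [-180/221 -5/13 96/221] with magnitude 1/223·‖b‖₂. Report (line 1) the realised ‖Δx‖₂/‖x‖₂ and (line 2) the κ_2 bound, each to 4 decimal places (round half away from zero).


0.0065
0.2258

from the listed singular values, σ₁ = 81/10, σ_n = 162/1007
κ_2(A) = (81/10) / (162/1007) = 50.3500
worst-case relative error ≤ 50.3500 × 1/223 = 0.2258
solve Ax = b  →  x = [12.7208 11.7699 -6.9243]
‖b‖₂ = 4.3589 and ‖x‖₂ = 18.6627
δb = ε·‖b‖·d = [-0.0159 -0.0075 0.0085]; solving A·Δx = δb gives ‖Δx‖ = 0.1215
relative error = 0.0065
tightness: 0.0065 against a bound of 0.2258 (unrounded ratio ≈ 0.0288)


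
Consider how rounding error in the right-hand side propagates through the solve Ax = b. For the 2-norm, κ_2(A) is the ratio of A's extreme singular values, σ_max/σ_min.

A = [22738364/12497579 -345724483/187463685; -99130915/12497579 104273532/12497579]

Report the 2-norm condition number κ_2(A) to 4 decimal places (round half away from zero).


M = AᵀA = [6153463120841/92914622761 -96913842177152/1393719341415; -96913842177152/1393719341415 1526438756805769/20905790121225]. tr(M)=3461317430434/24858252225, det(M)=302934025/994330089
eigenvalues of AᵀA: λ = (tr ± √(tr²−4·det))/2 = 3481/25, 2175625/994330089
κ_2(A) = √(λ_max/λ_min) = √((3481/25) / (2175625/994330089)) = 252.2640

252.2640


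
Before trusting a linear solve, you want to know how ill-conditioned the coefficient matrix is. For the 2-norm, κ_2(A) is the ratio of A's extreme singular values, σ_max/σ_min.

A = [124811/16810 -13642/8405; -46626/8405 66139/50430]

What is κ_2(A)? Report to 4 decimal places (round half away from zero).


123.0000

M = AᵀA = [970948849/11303044 -54612080/2825761; -54612080/2825761 442964689/101727396]. tr(M)=2730965/30258, det(M)=130321/242064
eigenvalues of AᵀA: λ = (tr ± √(tr²−4·det))/2 = 361/4, 361/60516
σ_max=√(361/4)=(19/2), σ_min=√(361/60516)=(19/246) → κ = 123.0000


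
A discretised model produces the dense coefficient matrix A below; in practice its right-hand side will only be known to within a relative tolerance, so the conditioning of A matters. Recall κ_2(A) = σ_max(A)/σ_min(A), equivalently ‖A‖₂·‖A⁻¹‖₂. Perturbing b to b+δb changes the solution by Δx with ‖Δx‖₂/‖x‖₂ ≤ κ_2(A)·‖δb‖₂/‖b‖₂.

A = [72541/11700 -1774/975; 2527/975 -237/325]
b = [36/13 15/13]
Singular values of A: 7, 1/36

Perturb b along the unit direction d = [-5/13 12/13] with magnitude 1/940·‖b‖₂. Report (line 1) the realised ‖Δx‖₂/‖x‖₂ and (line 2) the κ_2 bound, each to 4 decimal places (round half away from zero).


0.2681
0.2681

largest singular value 7, smallest 1/36
condition number: 7 ÷ (1/36) = 252.0000
κ_2(A)·‖δb‖/‖b‖ = 0.2681
solve Ax = b  →  x = [0.4114 -0.1200]
2-norm of b is 3.0000; of x, 0.4286
re-solving with b+δb shifts x by Δx of norm 0.1149
relative error = 0.2681
realised/bound = 1 exactly: the bound is attained for this b and d


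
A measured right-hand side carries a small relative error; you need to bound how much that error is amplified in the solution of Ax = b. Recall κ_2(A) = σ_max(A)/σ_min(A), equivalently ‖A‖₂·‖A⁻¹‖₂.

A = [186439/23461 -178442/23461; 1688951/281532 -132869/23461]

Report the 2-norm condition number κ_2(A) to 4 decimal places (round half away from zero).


303.3750

form AᵀA = [7857923584225/79260267024 -623631806875/6605022252; -623631806875/6605022252 49495718525/550418521] with trace 17818438825/94245264 and determinant 9150625/23561316
solving λ² − 17818438825/94245264·λ + 9150625/23561316 = 0 gives λ = 3025/16, 12100/5890329
κ = σ_max/σ_min = (55/4)/(110/2427) = 303.3750


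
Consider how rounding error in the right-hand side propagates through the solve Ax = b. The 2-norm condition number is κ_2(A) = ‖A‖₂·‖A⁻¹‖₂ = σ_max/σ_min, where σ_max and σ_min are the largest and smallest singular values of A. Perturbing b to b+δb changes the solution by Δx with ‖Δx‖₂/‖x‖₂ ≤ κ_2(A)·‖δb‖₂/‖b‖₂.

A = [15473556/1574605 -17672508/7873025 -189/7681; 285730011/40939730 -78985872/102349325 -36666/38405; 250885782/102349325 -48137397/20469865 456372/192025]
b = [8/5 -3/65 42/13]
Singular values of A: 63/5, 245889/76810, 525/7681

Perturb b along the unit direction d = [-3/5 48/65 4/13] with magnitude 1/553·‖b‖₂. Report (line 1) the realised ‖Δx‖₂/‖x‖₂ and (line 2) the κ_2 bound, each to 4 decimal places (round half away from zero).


0.1004
0.3334

largest singular value 63/5, smallest 525/7681
κ = σ_max/σ_min = (63/5)/(525/7681) = 184.3440
perturbation bound = 184.3440·1/553 = 0.3334
solve Ax = b  →  x = [0.0314 -0.5834 0.7497]
‖b‖ = 3.6056, ‖x‖ = 0.9505
with δb = [-0.0039 0.0048 0.0020], A·Δx = δb → ‖Δx‖ = 0.0954
realised ‖Δx‖/‖x‖ = 0.1004
so the bound overstates the realised error by a factor of ≈ 3.3216 (computed from the unrounded values)


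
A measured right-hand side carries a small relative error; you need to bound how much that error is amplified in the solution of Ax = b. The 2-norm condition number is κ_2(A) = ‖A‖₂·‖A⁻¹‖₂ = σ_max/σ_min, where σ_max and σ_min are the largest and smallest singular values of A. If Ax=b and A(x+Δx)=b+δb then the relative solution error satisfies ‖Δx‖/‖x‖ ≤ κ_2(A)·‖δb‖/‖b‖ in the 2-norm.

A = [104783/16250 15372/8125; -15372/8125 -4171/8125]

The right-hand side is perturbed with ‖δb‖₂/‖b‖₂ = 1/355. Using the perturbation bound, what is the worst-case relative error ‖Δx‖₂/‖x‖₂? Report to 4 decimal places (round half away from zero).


AᵀA = [19079473/422500 1391166/105625; 1391166/105625 405913/105625]; tr = 33125/676, det = 49/676
eigenvalues of AᵀA: λ = (tr ± √(tr²−4·det))/2 = 49, 1/676
κ = σ_max/σ_min = 7/(1/26) = 182.0000
κ_2(A)·‖δb‖/‖b‖ = 0.5127

0.5127


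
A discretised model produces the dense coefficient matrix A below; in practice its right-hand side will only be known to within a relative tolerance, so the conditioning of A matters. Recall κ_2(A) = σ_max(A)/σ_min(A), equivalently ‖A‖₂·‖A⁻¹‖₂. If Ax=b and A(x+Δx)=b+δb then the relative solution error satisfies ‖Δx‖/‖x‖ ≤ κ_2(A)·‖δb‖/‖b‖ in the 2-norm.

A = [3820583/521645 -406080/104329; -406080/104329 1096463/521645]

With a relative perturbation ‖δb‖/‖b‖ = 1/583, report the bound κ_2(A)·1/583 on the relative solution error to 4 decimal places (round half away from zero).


0.6192

form AᵀA = [64772936401/941569225 -1381809024/37662769; -1381809024/37662769 18424758721/941569225] with trace 287881298/3258025 and determinant 4879681/81450625
λ_max, λ_min = (287881298/3258025 ± √3314923921541376/424589076025)/2 = 2209/25, 2209/3258025
κ_2(A) = √(λ_max/λ_min) = √((2209/25) / (2209/3258025)) = 361.0000
perturbation bound = 361.0000·1/583 = 0.6192


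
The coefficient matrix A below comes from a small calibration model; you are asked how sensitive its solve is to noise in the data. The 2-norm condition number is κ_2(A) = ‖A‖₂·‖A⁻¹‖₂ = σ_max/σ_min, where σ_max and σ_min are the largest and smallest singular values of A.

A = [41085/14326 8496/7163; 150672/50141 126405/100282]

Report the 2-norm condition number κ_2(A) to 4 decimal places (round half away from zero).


M = AᵀA = [206324721/11957764 21492000/2989441; 21492000/2989441 35821521/11957764]. tr(M)=716409/35378, det(M)=729/283024
λ_max, λ_min = (716409/35378 ± √128307240000/312900721)/2 = 81/4, 9/70756
σ_max=√(81/4)=(9/2), σ_min=√(9/70756)=(3/266) → κ = 399.0000

399.0000


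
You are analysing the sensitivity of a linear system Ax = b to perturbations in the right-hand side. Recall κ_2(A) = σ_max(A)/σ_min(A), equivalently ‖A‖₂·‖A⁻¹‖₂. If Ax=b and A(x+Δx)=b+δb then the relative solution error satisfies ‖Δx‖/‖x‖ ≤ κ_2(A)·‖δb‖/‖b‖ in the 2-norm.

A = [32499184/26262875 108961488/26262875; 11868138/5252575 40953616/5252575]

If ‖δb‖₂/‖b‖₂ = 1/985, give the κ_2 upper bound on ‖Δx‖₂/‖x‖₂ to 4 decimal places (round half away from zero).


0.3137

M = AᵀA = [15839150347204/2386638765625 54298403476128/2386638765625; 54298403476128/2386638765625 186168070775296/2386638765625]. tr(M)=323211553796/3818622025, det(M)=286557184/3818622025
λ_max, λ_min = (323211553796/3818622025 ± √104461331492927624499216/14581874169815100625)/2 = 2116/25, 135424/152744881
κ = σ_max/σ_min = (46/5)/(368/12359) = 308.9750
worst-case relative error ≤ 308.9750 × 1/985 = 0.3137


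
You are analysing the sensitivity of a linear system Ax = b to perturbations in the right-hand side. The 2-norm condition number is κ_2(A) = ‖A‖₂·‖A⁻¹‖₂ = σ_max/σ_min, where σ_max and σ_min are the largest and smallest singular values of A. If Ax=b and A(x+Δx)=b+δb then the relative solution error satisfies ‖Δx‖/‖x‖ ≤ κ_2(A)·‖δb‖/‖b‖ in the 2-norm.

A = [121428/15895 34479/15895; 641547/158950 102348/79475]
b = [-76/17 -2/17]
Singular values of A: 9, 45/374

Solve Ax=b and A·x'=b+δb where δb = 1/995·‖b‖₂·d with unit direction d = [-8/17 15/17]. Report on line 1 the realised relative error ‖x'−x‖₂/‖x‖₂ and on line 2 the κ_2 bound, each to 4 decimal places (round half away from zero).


σ_max = 9, σ_min = 45/374
κ = σ_max/σ_min = 9/(45/374) = 74.8000
perturbation bound = 74.8000·1/995 = 0.0752
solve Ax = b  →  x = [-5.0809 15.8329]
2-norm of b is 4.4721; of x, 16.6282
with δb = [-0.0021 0.0040], A·Δx = δb → ‖Δx‖ = 0.0374
realised ‖Δx‖/‖x‖ = 0.0022
so the bound overstates the realised error by a factor of ≈ 33.4635 (computed from the unrounded values)

0.0022
0.0752


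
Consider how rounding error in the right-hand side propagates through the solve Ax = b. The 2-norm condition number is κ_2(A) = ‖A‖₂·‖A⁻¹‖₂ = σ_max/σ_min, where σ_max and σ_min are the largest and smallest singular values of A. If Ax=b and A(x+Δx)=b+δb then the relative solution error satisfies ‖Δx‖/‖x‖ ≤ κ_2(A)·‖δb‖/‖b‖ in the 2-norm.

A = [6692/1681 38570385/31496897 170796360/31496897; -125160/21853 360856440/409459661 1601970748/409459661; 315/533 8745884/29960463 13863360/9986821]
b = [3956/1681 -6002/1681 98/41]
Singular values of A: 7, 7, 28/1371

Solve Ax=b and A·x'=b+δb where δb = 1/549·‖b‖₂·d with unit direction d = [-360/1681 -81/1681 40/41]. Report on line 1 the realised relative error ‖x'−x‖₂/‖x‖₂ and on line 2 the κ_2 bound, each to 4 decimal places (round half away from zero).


0.0045
0.6243

from the listed singular values, σ₁ = 7, σ_n = 28/1371
κ = σ_max/σ_min = 7/(28/1371) = 342.7500
bound on ‖Δx‖/‖x‖: κ·ε = 342.7500·1/549 = 0.6243
solve Ax = b  →  x = [0.6374 -95.5304 21.5394]
‖b‖ = 4.8990, ‖x‖ = 97.9307
re-solving with b+δb shifts x by Δx of norm 0.4369
dividing the unrounded norms, ‖Δx‖/‖x‖ = 0.0045
so the bound overstates the realised error by a factor of ≈ 139.9301 (computed from the unrounded values)


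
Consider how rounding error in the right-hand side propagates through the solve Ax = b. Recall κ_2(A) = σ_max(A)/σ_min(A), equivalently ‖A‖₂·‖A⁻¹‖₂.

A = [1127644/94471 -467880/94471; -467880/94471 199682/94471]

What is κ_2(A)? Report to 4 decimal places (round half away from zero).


279.5000

AᵀA = [8819483344/52809289 -3674729520/52809289; -3674729520/52809289 1531269796/52809289]; tr = 61247060/312481, det = 153664/312481
eigenvalues of AᵀA: λ = (tr ± √(tr²−4·det))/2 = 196, 784/312481
κ_2(A) = √(λ_max/λ_min) = √(196 / (784/312481)) = 279.5000


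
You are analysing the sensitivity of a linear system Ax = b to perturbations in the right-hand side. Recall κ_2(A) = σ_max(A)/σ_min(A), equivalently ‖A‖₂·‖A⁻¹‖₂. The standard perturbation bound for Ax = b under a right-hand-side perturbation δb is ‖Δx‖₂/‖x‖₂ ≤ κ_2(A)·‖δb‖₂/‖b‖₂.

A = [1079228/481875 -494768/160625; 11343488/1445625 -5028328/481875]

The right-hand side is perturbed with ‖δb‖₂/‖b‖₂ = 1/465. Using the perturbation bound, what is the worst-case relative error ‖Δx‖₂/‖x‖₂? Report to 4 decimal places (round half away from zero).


M = AᵀA = [222651708304/3343730625 -98951177024/1114576875; -98951177024/1114576875 43979585344/371525625]. tr(M)=24738719056/133749225, det(M)=85525504/133749225
solving λ² − 24738719056/133749225·λ + 85525504/133749225 = 0 gives λ = 4624/25, 18496/5349969
κ_2(A) = √(λ_max/λ_min) = √((4624/25) / (18496/5349969)) = 231.3000
perturbation bound = 231.3000·1/465 = 0.4974

0.4974


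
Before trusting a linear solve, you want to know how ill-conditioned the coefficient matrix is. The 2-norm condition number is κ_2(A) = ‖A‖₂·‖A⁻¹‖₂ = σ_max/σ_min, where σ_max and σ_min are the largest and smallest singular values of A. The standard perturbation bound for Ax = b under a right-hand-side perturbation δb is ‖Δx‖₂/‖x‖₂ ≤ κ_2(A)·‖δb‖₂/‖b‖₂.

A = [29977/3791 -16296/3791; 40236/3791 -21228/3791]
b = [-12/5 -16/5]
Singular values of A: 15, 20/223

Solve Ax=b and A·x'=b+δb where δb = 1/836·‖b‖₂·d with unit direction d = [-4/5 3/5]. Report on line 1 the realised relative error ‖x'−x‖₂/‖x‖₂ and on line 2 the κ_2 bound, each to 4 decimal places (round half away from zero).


0.2001
0.2001

largest singular value 15, smallest 20/223
condition number: 15 ÷ (20/223) = 167.2500
κ_2(A)·‖δb‖/‖b‖ = 0.2001
solve Ax = b  →  x = [-0.2353 0.1255]
‖b‖₂ = 4.0000 and ‖x‖₂ = 0.2667
with δb = [-0.0038 0.0029], A·Δx = δb → ‖Δx‖ = 0.0533
realised ‖Δx‖/‖x‖ = 0.2001
tightness: 0.2001 against a bound of 0.2001; the bound is attained (ratio 1)


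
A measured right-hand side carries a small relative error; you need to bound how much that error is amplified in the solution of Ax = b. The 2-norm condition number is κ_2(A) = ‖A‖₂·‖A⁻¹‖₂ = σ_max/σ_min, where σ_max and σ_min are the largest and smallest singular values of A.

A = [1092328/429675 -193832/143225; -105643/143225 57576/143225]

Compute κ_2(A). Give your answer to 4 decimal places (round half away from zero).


379.1250

M = AᵀA = [2069799121/295392969 -367961000/98464323; -367961000/98464323 65417344/32821441]. tr(M)=9199153/1022121, det(M)=64/113569
λ_max, λ_min = (9199153/1022121 ± √84622060950625/1044731338641)/2 = 9, 64/1022121
σ_max=√9=3, σ_min=√(64/1022121)=(8/1011) → κ = 379.1250


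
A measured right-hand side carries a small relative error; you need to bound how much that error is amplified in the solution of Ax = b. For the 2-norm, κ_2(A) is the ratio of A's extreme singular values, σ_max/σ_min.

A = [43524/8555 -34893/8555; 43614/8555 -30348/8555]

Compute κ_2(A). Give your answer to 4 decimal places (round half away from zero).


29.5000

form AᵀA = [4514292/87025 -3379644/87025; -3379644/87025 2542833/87025] with trace 282285/3481 and determinant 26244/3481
eigenvalues of AᵀA: λ = (tr ± √(tr²−4·det))/2 = 81, 324/3481
κ_2(A) = √(λ_max/λ_min) = √(81 / (324/3481)) = 29.5000


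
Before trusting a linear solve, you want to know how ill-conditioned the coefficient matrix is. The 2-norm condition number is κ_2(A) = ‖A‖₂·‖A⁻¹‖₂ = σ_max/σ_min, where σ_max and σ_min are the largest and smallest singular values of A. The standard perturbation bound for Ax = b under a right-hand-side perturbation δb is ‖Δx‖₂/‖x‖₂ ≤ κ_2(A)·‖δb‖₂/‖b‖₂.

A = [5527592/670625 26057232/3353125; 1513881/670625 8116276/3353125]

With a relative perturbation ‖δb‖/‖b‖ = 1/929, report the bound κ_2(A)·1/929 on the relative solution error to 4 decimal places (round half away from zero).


0.0622

AᵀA = [52553774401/719580625 250113317076/3597903125; 250113317076/3597903125 1191765240976/17989515625]; tr = 2979321761/21390625, det = 3102044416/534765625
char-poly roots: 3481/25 and 891136/21390625
κ = σ_max/σ_min = (59/5)/(944/4625) = 57.8125
bound on ‖Δx‖/‖x‖: κ·ε = 57.8125·1/929 = 0.0622


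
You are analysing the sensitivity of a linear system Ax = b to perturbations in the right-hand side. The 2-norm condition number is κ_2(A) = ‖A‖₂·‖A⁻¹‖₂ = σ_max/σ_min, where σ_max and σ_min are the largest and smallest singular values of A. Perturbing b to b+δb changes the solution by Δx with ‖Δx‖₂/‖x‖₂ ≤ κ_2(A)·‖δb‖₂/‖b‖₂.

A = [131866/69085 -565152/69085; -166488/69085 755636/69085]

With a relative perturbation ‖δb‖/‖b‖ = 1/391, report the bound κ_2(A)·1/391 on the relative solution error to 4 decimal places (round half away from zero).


0.4309

form AᵀA = [1804275844/190909489 -8013146400/190909489; -8013146400/190909489 35615301904/190909489] with trace 22260308/113569 and determinant 153664/113569
char-poly roots: 196 and 784/113569
so κ_2 = √(196 / (784/113569)) = 168.5000
bound on ‖Δx‖/‖x‖: κ·ε = 168.5000·1/391 = 0.4309


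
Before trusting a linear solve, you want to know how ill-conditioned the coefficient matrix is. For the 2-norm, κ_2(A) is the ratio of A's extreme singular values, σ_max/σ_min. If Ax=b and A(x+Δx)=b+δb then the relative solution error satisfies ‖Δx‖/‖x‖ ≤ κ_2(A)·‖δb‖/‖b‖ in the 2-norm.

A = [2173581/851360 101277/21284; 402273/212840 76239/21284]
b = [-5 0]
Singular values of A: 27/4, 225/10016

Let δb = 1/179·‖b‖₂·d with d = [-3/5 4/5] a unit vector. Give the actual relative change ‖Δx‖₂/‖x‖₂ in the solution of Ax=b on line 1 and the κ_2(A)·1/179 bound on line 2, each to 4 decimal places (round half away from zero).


0.0093
1.6787

largest singular value 27/4, smallest 225/10016
condition number: (27/4) ÷ (225/10016) = 300.4800
κ_2(A)·‖δb‖/‖b‖ = 1.6787
solve Ax = b  →  x = [-118.1142 62.3226]
‖b‖ = 5.0000, ‖x‖ = 133.5480
re-solving with b+δb shifts x by Δx of norm 1.2435
relative error = 0.0093
realised/bound (from unrounded values) ≈ 0.0055


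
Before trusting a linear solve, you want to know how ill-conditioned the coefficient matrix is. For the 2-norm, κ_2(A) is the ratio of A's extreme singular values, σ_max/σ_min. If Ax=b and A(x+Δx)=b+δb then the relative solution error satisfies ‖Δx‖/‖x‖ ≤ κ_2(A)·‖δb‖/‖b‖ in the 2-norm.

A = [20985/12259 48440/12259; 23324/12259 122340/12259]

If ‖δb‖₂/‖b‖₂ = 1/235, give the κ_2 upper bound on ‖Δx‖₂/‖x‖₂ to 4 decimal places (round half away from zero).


0.0538

M = AᵀA = [5824729/889249 22899240/889249; 22899240/889249 102446800/889249]. tr(M)=64409/529, det(M)=48400/529
char-poly roots: 121 and 400/529
κ = σ_max/σ_min = 11/(20/23) = 12.6500
bound on ‖Δx‖/‖x‖: κ·ε = 12.6500·1/235 = 0.0538


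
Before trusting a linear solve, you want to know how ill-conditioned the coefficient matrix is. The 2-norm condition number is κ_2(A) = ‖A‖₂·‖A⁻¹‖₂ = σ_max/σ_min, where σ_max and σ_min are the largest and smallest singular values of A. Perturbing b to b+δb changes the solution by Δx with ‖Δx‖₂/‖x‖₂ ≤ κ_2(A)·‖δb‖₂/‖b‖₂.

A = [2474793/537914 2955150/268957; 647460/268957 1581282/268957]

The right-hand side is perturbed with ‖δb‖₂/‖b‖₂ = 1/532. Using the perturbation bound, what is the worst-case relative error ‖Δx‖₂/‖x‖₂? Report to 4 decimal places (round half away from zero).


form AᵀA = [26994526641/1001216164 16195533255/250304041; 16195533255/250304041 38869772616/250304041] with trace 1079725545/5924356 and determinant 531441/1481089
λ_max, λ_min = (1079725545/5924356 ± √1165756877394715089/35097994014736)/2 = 729/4, 2916/1481089
σ_max=√(729/4)=(27/2), σ_min=√(2916/1481089)=(54/1217) → κ = 304.2500
κ_2(A)·‖δb‖/‖b‖ = 0.5719

0.5719


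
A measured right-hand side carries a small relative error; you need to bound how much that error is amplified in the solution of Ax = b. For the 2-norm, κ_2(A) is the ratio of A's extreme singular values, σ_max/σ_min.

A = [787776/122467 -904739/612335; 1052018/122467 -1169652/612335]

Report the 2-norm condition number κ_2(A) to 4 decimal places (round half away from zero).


298.7000

M = AᵀA = [1727332898500/14998166089 -388645325640/14998166089; -388645325640/14998166089 87465538369/14998166089]. tr(M)=1079594549/8922169, det(M)=1464100/8922169
eigenvalues of AᵀA: λ = (tr ± √(tr²−4·det))/2 = 121, 12100/8922169
κ_2(A) = √(λ_max/λ_min) = √(121 / (12100/8922169)) = 298.7000


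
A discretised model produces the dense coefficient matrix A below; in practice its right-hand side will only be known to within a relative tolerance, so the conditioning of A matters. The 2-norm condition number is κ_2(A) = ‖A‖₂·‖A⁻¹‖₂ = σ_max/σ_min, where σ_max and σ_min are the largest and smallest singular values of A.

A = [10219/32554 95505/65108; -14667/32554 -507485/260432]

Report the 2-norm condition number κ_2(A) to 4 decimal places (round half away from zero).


127.0400

form AᵀA = [159774425/529881458 11347144875/8478103328; 11347144875/8478103328 403480305625/67824826624] with trace 252190025/40347904 and determinant 390625/161391616
solving λ² − 252190025/40347904·λ + 390625/161391616 = 0 gives λ = 25/4, 15625/40347904
so κ_2 = √((25/4) / (15625/40347904)) = 127.0400


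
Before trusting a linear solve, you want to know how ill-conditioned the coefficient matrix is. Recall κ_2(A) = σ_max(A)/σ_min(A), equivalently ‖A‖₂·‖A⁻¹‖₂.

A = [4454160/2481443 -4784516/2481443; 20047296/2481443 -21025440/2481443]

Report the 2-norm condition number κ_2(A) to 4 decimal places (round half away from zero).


form AᵀA = [250882580736/3663033529 -263423092800/3663033529; -263423092800/3663033529 276597692176/3663033529] with trace 627206032/4355569 and determinant 589824/4355569
char-poly roots: 144 and 4096/4355569
κ_2(A) = √(λ_max/λ_min) = √(144 / (4096/4355569)) = 391.3125

391.3125


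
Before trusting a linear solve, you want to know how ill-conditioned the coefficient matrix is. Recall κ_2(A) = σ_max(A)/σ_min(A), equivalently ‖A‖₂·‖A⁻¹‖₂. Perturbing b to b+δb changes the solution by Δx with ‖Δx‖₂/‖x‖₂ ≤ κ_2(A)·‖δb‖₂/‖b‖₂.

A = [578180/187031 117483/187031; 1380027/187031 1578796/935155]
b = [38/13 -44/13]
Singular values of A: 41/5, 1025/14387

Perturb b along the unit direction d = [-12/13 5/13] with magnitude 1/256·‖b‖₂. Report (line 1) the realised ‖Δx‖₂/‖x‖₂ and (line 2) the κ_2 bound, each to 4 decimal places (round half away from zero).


from the listed singular values, σ₁ = 41/5, σ_n = 1025/14387
condition number: (41/5) ÷ (1025/14387) = 115.0960
perturbation bound = 115.0960·1/256 = 0.4496
solve Ax = b  →  x = [12.0864 -54.8286]
2-norm of b is 4.4721; of x, 56.1449
with δb = [-0.0161 0.0067], A·Δx = δb → ‖Δx‖ = 0.2452
dividing the unrounded norms, ‖Δx‖/‖x‖ = 0.0044
realised/bound (from unrounded values) ≈ 0.0097

0.0044
0.4496


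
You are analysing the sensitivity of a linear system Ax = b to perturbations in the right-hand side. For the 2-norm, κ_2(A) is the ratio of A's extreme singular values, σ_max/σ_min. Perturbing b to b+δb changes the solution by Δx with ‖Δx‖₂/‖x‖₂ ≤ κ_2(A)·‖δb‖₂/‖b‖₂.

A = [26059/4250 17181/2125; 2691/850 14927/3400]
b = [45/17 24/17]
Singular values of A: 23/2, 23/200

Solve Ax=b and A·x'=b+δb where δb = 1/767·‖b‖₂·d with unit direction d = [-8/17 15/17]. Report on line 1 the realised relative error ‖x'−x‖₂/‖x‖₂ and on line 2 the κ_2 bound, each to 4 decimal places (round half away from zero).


0.1304
0.1304

largest singular value 23/2, smallest 23/200
condition number: (23/2) ÷ (23/200) = 100.0000
κ_2(A)·‖δb‖/‖b‖ = 0.1304
solve Ax = b  →  x = [0.1565 0.2087]
‖b‖₂ = 3.0000 and ‖x‖₂ = 0.2609
re-solving with b+δb shifts x by Δx of norm 0.0340
dividing the unrounded norms, ‖Δx‖/‖x‖ = 0.1304
so the bound is sharp here: realised error equals the bound


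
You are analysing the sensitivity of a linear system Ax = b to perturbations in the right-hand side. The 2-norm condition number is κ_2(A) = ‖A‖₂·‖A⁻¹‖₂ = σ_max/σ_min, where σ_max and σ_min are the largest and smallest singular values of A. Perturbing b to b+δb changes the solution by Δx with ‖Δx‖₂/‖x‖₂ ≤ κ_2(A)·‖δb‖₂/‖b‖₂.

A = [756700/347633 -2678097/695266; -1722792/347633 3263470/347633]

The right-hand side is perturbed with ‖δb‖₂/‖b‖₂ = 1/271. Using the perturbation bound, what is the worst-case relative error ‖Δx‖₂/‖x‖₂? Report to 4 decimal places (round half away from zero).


0.3628

form AᵀA = [20950338256/715081081 -39263538510/715081081; -39263538510/715081081 294515676361/2860324324] with trace 1309055465/9897316 and determinant 4477456/2474329
char-poly roots: 529/4 and 33856/2474329
κ = σ_max/σ_min = (23/2)/(184/1573) = 98.3125
worst-case relative error ≤ 98.3125 × 1/271 = 0.3628


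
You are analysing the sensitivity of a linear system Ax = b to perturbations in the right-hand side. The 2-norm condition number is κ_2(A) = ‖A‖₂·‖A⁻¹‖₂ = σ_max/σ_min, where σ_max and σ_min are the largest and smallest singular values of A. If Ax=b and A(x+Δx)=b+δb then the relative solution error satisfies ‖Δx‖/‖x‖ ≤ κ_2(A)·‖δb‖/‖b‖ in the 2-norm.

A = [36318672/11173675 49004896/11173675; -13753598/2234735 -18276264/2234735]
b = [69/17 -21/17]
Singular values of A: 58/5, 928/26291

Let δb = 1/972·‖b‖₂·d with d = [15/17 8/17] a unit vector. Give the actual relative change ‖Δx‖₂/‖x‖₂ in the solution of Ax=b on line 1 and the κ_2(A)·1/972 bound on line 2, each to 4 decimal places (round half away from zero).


0.0015
0.3381

largest singular value 58/5, smallest 928/26291
condition number: (58/5) ÷ (928/26291) = 328.6375
perturbation bound = 328.6375·1/972 = 0.3381
solve Ax = b  →  x = [-67.8388 51.2024]
‖b‖₂ = 4.2426 and ‖x‖₂ = 84.9929
re-solving with b+δb shifts x by Δx of norm 0.1237
relative error = 0.0015
tightness: 0.0015 against a bound of 0.3381 (unrounded ratio ≈ 0.0043)


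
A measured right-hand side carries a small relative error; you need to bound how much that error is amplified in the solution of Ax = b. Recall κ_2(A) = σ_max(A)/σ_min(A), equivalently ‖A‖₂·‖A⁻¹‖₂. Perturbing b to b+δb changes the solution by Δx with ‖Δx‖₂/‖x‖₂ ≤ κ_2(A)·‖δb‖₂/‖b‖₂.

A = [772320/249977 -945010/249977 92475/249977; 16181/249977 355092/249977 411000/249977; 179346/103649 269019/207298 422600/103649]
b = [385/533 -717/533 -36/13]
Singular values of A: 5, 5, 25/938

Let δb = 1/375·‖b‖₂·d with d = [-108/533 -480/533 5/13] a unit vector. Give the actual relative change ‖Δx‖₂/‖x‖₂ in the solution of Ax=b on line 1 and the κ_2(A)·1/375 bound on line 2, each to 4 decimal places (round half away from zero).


0.5003
0.5003

largest singular value 5, smallest 25/938
condition number: 5 ÷ (25/938) = 187.6000
perturbation bound = 187.6000·1/375 = 0.5003
solve Ax = b  →  x = [-0.1059 -0.3294 -0.5294]
2-norm of b is 3.1623; of x, 0.6325
Δx = A⁻¹·δb where δb = 1/375·3.1623·d; ‖Δx‖ = 0.3164
relative error = 0.5003
realised/bound = 1 exactly: the bound is attained for this b and d


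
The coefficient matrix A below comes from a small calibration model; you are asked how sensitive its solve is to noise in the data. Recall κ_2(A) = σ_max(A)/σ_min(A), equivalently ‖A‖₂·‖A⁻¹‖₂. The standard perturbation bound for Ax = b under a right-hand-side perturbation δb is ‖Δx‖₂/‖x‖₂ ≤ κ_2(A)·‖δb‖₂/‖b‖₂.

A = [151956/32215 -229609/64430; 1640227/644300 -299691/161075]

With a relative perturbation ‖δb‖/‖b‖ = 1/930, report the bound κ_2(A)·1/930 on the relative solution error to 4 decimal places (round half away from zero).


AᵀA = [41268494761/1436410000 -7737316713/359102500; -7737316713/359102500 5803688941/359102500]; tr = 2579330021/57456400, det = 20151121/229825600
char-poly roots: 4489/100 and 4489/2298256
κ_2(A) = √(λ_max/λ_min) = √((4489/100) / (4489/2298256)) = 151.6000
κ_2(A)·‖δb‖/‖b‖ = 0.1630

0.1630


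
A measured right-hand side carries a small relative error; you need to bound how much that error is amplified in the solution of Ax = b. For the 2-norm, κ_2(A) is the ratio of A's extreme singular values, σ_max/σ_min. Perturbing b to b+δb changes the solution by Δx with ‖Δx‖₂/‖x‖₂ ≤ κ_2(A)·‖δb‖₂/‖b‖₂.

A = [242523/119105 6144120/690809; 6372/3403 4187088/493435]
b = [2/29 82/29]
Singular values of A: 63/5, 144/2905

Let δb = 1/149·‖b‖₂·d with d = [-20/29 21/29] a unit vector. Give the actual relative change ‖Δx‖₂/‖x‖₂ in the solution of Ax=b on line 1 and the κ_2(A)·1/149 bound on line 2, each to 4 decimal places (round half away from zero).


0.0095
1.7060

from the listed singular values, σ₁ = 63/5, σ_n = 144/2905
condition number: (63/5) ÷ (144/2905) = 254.1875
worst-case relative error ≤ 254.1875 × 1/149 = 1.7060
solve Ax = b  →  x = [-39.3283 9.0116]
‖b‖₂ = 2.8284 and ‖x‖₂ = 40.3475
re-solving with b+δb shifts x by Δx of norm 0.3830
dividing the unrounded norms, ‖Δx‖/‖x‖ = 0.0095
realised/bound (from unrounded values) ≈ 0.0056


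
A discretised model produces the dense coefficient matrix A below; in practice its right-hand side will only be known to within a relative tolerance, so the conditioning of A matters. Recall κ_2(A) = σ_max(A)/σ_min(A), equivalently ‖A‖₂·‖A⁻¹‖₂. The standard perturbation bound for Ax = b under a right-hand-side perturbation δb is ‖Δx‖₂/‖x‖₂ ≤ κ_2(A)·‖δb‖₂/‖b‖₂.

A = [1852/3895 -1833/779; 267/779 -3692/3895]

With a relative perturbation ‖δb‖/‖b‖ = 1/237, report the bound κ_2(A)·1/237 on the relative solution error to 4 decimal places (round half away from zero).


AᵀA = [5212129/15171025 -876096/606841; -876096/606841 97628089/15171025]; tr = 61178/9025, det = 28561/225625
char-poly roots: 169/25 and 169/9025
σ_max=√(169/25)=(13/5), σ_min=√(169/9025)=(13/95) → κ = 19.0000
worst-case relative error ≤ 19.0000 × 1/237 = 0.0802

0.0802


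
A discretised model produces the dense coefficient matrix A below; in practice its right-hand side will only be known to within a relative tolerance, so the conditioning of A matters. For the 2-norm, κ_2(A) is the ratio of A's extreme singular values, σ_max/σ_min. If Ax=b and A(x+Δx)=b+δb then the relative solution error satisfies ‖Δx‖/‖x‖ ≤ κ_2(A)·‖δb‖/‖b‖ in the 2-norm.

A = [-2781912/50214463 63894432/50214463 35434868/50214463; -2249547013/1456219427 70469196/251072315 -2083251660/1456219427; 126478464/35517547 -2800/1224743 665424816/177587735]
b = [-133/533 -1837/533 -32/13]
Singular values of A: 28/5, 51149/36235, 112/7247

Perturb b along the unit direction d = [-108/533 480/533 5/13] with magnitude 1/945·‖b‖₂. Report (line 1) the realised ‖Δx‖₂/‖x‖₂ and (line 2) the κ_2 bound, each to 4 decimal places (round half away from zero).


0.0011
0.3834

from the listed singular values, σ₁ = 28/5, σ_n = 112/7247
κ = σ_max/σ_min = (28/5)/(112/7247) = 362.3500
κ_2(A)·‖δb‖/‖b‖ = 0.3834
solve Ax = b  →  x = [173.0795 98.8928 -165.0842]
‖b‖ = 4.2426, ‖x‖ = 258.8225
δb = ε·‖b‖·d = [-0.0009 0.0040 0.0017]; solving A·Δx = δb gives ‖Δx‖ = 0.2905
dividing the unrounded norms, ‖Δx‖/‖x‖ = 0.0011
so the bound overstates the realised error by a factor of ≈ 341.6282 (computed from the unrounded values)


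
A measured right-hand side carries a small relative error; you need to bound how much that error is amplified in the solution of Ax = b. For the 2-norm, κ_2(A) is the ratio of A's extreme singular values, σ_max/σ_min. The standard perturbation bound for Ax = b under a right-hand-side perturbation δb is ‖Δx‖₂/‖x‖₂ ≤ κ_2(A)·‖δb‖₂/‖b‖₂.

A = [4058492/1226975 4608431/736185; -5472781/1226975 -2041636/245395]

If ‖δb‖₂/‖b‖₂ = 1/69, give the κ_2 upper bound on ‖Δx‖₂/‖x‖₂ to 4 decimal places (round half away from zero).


form AᵀA = [109229856913/3542276825 122878965824/2125366095; 122878965824/2125366095 138240315977/1275219657] with trace 261122153626/1875323025 and determinant 12117361/75012921
eigenvalues of AᵀA: λ = (tr ± √(tr²−4·det))/2 = 3481/25, 87025/75012921
so κ_2 = √((3481/25) / (87025/75012921)) = 346.4400
bound on ‖Δx‖/‖x‖: κ·ε = 346.4400·1/69 = 5.0209

5.0209
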